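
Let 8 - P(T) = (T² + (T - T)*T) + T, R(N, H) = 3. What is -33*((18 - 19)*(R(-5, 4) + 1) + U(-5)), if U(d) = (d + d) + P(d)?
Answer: 858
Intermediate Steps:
P(T) = 8 - T - T² (P(T) = 8 - ((T² + (T - T)*T) + T) = 8 - ((T² + 0*T) + T) = 8 - ((T² + 0) + T) = 8 - (T² + T) = 8 - (T + T²) = 8 + (-T - T²) = 8 - T - T²)
U(d) = 8 + d - d² (U(d) = (d + d) + (8 - d - d²) = 2*d + (8 - d - d²) = 8 + d - d²)
-33*((18 - 19)*(R(-5, 4) + 1) + U(-5)) = -33*((18 - 19)*(3 + 1) + (8 - 5 - 1*(-5)²)) = -33*(-1*4 + (8 - 5 - 1*25)) = -33*(-4 + (8 - 5 - 25)) = -33*(-4 - 22) = -33*(-26) = 858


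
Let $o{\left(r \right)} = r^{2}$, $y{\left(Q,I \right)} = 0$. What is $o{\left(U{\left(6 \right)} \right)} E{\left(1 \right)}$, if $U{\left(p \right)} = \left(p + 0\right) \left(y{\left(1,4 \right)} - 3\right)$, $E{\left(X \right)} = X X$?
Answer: $324$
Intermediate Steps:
$E{\left(X \right)} = X^{2}$
$U{\left(p \right)} = - 3 p$ ($U{\left(p \right)} = \left(p + 0\right) \left(0 - 3\right) = p \left(-3\right) = - 3 p$)
$o{\left(U{\left(6 \right)} \right)} E{\left(1 \right)} = \left(\left(-3\right) 6\right)^{2} \cdot 1^{2} = \left(-18\right)^{2} \cdot 1 = 324 \cdot 1 = 324$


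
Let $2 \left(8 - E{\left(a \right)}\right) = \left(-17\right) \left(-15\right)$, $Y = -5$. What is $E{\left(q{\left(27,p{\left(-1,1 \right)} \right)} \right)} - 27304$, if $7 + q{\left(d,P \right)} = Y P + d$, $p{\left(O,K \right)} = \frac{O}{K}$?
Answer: $- \frac{54847}{2} \approx -27424.0$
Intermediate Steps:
$q{\left(d,P \right)} = -7 + d - 5 P$ ($q{\left(d,P \right)} = -7 - \left(- d + 5 P\right) = -7 + d - 5 P$)
$E{\left(a \right)} = - \frac{239}{2}$ ($E{\left(a \right)} = 8 - \frac{\left(-17\right) \left(-15\right)}{2} = 8 - \frac{255}{2} = - \frac{239}{2}$)
$E{\left(q{\left(27,p{\left(-1,1 \right)} \right)} \right)} - 27304 = - \frac{239}{2} - 27304 = - \frac{54847}{2}$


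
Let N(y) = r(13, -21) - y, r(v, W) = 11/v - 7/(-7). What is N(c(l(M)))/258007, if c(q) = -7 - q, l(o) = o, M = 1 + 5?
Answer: 193/3354091 ≈ 5.7542e-5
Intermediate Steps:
M = 6
r(v, W) = 1 + 11/v (r(v, W) = 11/v - 7*(-⅐) = 11/v + 1 = 1 + 11/v)
N(y) = 24/13 - y (N(y) = (11 + 13)/13 - y = (1/13)*24 - y = 24/13 - y)
N(c(l(M)))/258007 = (24/13 - (-7 - 1*6))/258007 = (24/13 - (-7 - 6))*(1/258007) = (24/13 - 1*(-13))*(1/258007) = (24/13 + 13)*(1/258007) = (193/13)*(1/258007) = 193/3354091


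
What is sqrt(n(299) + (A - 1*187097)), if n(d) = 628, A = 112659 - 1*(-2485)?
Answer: 15*I*sqrt(317) ≈ 267.07*I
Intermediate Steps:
A = 115144 (A = 112659 + 2485 = 115144)
sqrt(n(299) + (A - 1*187097)) = sqrt(628 + (115144 - 1*187097)) = sqrt(628 + (115144 - 187097)) = sqrt(628 - 71953) = sqrt(-71325) = 15*I*sqrt(317)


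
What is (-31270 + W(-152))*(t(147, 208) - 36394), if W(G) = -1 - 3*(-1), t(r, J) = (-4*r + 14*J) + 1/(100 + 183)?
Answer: 301480083812/283 ≈ 1.0653e+9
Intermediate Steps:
t(r, J) = 1/283 - 4*r + 14*J (t(r, J) = (-4*r + 14*J) + 1/283 = 1/283 - 4*r + 14*J)
W(G) = 2 (W(G) = -1 + 3 = 2)
(-31270 + W(-152))*(t(147, 208) - 36394) = (-31270 + 2)*((1/283 - 4*147 + 14*208) - 36394) = -31268*((1/283 - 588 + 2912) - 36394) = -31268*(657693/283 - 36394) = -31268*(-9641809/283) = 301480083812/283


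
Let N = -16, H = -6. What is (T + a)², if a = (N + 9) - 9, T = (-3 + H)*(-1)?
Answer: 49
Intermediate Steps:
T = 9 (T = (-3 - 6)*(-1) = -9*(-1) = 9)
a = -16 (a = (-16 + 9) - 9 = -7 - 9 = -16)
(T + a)² = (9 - 16)² = (-7)² = 49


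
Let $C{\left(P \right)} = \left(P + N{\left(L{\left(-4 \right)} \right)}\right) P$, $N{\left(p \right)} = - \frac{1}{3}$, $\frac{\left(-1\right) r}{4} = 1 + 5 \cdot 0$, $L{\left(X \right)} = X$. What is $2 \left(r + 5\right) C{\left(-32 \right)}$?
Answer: $\frac{6208}{3} \approx 2069.3$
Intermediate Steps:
$r = -4$ ($r = - 4 \left(1 + 5 \cdot 0\right) = - 4 \left(1 + 0\right) = \left(-4\right) 1 = -4$)
$N{\left(p \right)} = - \frac{1}{3}$ ($N{\left(p \right)} = \left(-1\right) \frac{1}{3} = - \frac{1}{3}$)
$C{\left(P \right)} = P \left(- \frac{1}{3} + P\right)$ ($C{\left(P \right)} = \left(P - \frac{1}{3}\right) P = \left(- \frac{1}{3} + P\right) P = P \left(- \frac{1}{3} + P\right)$)
$2 \left(r + 5\right) C{\left(-32 \right)} = 2 \left(-4 + 5\right) \left(- 32 \left(- \frac{1}{3} - 32\right)\right) = 2 \cdot 1 \left(\left(-32\right) \left(- \frac{97}{3}\right)\right) = 2 \cdot \frac{3104}{3} = \frac{6208}{3}$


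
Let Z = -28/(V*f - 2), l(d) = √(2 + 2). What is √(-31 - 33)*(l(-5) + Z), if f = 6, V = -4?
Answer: 320*I/13 ≈ 24.615*I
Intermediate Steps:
l(d) = 2 (l(d) = √4 = 2)
Z = 14/13 (Z = -28/(-4*6 - 2) = -28/(-24 - 2) = -28/(-26) = -28*(-1/26) = 14/13 ≈ 1.0769)
√(-31 - 33)*(l(-5) + Z) = √(-31 - 33)*(2 + 14/13) = √(-64)*(40/13) = (8*I)*(40/13) = 320*I/13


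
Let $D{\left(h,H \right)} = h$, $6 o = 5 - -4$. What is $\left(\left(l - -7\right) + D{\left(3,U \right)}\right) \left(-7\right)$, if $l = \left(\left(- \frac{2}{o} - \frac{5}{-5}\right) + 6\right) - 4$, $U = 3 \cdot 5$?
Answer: $- \frac{245}{3} \approx -81.667$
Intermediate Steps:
$U = 15$
$o = \frac{3}{2}$ ($o = \frac{5 - -4}{6} = \frac{5 + 4}{6} = \frac{1}{6} \cdot 9 = \frac{3}{2} \approx 1.5$)
$l = \frac{5}{3}$ ($l = \left(\left(- \frac{2}{\frac{3}{2}} - \frac{5}{-5}\right) + 6\right) - 4 = \left(\left(\left(-2\right) \frac{2}{3} - -1\right) + 6\right) - 4 = \left(\left(- \frac{4}{3} + 1\right) + 6\right) - 4 = \left(- \frac{1}{3} + 6\right) - 4 = \frac{17}{3} - 4 = \frac{5}{3} \approx 1.6667$)
$\left(\left(l - -7\right) + D{\left(3,U \right)}\right) \left(-7\right) = \left(\left(\frac{5}{3} - -7\right) + 3\right) \left(-7\right) = \left(\left(\frac{5}{3} + 7\right) + 3\right) \left(-7\right) = \left(\frac{26}{3} + 3\right) \left(-7\right) = \frac{35}{3} \left(-7\right) = - \frac{245}{3}$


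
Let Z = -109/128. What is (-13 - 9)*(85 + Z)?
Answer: -118481/64 ≈ -1851.3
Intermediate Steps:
Z = -109/128 (Z = -109*1/128 = -109/128 ≈ -0.85156)
(-13 - 9)*(85 + Z) = (-13 - 9)*(85 - 109/128) = -22*10771/128 = -118481/64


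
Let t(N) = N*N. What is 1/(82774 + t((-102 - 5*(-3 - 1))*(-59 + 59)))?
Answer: 1/82774 ≈ 1.2081e-5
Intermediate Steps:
t(N) = N**2
1/(82774 + t((-102 - 5*(-3 - 1))*(-59 + 59))) = 1/(82774 + ((-102 - 5*(-3 - 1))*(-59 + 59))**2) = 1/(82774 + ((-102 - 5*(-4))*0)**2) = 1/(82774 + ((-102 + 20)*0)**2) = 1/(82774 + (-82*0)**2) = 1/(82774 + 0**2) = 1/(82774 + 0) = 1/82774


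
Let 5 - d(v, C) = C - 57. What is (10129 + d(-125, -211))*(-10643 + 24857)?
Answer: 147854028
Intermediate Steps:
d(v, C) = 62 - C (d(v, C) = 5 - (C - 57) = 5 - (-57 + C) = 5 + (57 - C) = 62 - C)
(10129 + d(-125, -211))*(-10643 + 24857) = (10129 + (62 - 1*(-211)))*(-10643 + 24857) = (10129 + (62 + 211))*14214 = (10129 + 273)*14214 = 10402*14214 = 147854028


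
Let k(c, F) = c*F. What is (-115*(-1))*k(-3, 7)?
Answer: -2415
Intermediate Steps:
k(c, F) = F*c
(-115*(-1))*k(-3, 7) = (-115*(-1))*(7*(-3)) = 115*(-21) = -2415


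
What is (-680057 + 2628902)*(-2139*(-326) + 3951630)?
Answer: 9060071269680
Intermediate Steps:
(-680057 + 2628902)*(-2139*(-326) + 3951630) = 1948845*(697314 + 3951630) = 1948845*4648944 = 9060071269680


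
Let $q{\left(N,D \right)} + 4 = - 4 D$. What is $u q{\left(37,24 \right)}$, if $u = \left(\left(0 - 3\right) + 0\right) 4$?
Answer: $1200$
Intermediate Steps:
$q{\left(N,D \right)} = -4 - 4 D$
$u = -12$ ($u = \left(\left(0 - 3\right) + 0\right) 4 = \left(-3 + 0\right) 4 = \left(-3\right) 4 = -12$)
$u q{\left(37,24 \right)} = - 12 \left(-4 - 96\right) = \left(-12\right) \left(-100\right) = 1200$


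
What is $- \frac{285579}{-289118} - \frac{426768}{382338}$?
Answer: $- \frac{2366434487}{18423466314} \approx -0.12845$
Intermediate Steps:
$- \frac{285579}{-289118} - \frac{426768}{382338} = \left(-285579\right) \left(- \frac{1}{289118}\right) - \frac{71128}{63723} = \frac{285579}{289118} - \frac{71128}{63723} = - \frac{2366434487}{18423466314}$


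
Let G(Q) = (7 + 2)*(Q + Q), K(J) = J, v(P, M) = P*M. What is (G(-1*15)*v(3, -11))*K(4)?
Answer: 35640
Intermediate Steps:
v(P, M) = M*P
G(Q) = 18*Q (G(Q) = 9*(2*Q) = 18*Q)
(G(-1*15)*v(3, -11))*K(4) = ((18*(-1*15))*(-11*3))*4 = ((18*(-15))*(-33))*4 = -270*(-33)*4 = 8910*4 = 35640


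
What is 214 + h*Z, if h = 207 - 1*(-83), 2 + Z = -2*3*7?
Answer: -12546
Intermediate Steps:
Z = -44 (Z = -2 - 2*3*7 = -2 - 6*7 = -2 - 1*42 = -2 - 42 = -44)
h = 290 (h = 207 + 83 = 290)
214 + h*Z = 214 + 290*(-44) = 214 - 12760 = -12546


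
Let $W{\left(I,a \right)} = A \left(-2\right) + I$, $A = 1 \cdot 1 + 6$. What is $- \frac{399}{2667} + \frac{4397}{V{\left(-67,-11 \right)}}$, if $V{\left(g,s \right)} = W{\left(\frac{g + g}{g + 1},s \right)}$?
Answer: $- \frac{18435332}{50165} \approx -367.49$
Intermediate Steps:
$A = 7$ ($A = 1 + 6 = 7$)
$W{\left(I,a \right)} = -14 + I$ ($W{\left(I,a \right)} = 7 \left(-2\right) + I = -14 + I$)
$V{\left(g,s \right)} = -14 + \frac{2 g}{1 + g}$ ($V{\left(g,s \right)} = -14 + \frac{g + g}{g + 1} = -14 + \frac{2 g}{1 + g}$)
$- \frac{399}{2667} + \frac{4397}{V{\left(-67,-11 \right)}} = - \frac{399}{2667} + \frac{4397}{2 \frac{1}{1 - 67} \left(-7 - -402\right)} = \left(-399\right) \frac{1}{2667} + \frac{4397}{2 \frac{1}{-66} \left(-7 + 402\right)} = - \frac{19}{127} + \frac{4397}{2 \left(- \frac{1}{66}\right) 395} = - \frac{19}{127} + \frac{4397}{- \frac{395}{33}} = - \frac{19}{127} + 4397 \left(- \frac{33}{395}\right) = - \frac{19}{127} - \frac{145101}{395} = - \frac{18435332}{50165}$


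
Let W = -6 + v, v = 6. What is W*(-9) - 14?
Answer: -14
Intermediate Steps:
W = 0 (W = -6 + 6 = 0)
W*(-9) - 14 = 0*(-9) - 14 = 0 - 14 = -14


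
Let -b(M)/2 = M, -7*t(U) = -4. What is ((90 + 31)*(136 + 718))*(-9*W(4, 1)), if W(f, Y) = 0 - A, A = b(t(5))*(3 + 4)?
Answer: -7440048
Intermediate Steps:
t(U) = 4/7 (t(U) = -1/7*(-4) = 4/7)
b(M) = -2*M
A = -8 (A = (-2*4/7)*(3 + 4) = -8/7*7 = -8)
W(f, Y) = 8 (W(f, Y) = 0 - 1*(-8) = 0 + 8 = 8)
((90 + 31)*(136 + 718))*(-9*W(4, 1)) = ((90 + 31)*(136 + 718))*(-9*8) = (121*854)*(-72) = 103334*(-72) = -7440048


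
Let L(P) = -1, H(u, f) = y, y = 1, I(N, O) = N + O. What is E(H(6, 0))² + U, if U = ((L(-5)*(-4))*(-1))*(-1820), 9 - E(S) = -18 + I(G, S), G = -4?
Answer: 8180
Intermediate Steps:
H(u, f) = 1
E(S) = 31 - S (E(S) = 9 - (-18 + (-4 + S)) = 9 - (-22 + S) = 9 + (22 - S) = 31 - S)
U = 7280 (U = (-1*(-4)*(-1))*(-1820) = (4*(-1))*(-1820) = -4*(-1820) = 7280)
E(H(6, 0))² + U = (31 - 1*1)² + 7280 = (31 - 1)² + 7280 = 30² + 7280 = 900 + 7280 = 8180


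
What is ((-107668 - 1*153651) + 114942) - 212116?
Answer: -358493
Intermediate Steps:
((-107668 - 1*153651) + 114942) - 212116 = ((-107668 - 153651) + 114942) - 212116 = (-261319 + 114942) - 212116 = -146377 - 212116 = -358493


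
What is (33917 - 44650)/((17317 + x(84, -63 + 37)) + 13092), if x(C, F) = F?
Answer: -10733/30383 ≈ -0.35326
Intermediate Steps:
(33917 - 44650)/((17317 + x(84, -63 + 37)) + 13092) = (33917 - 44650)/((17317 + (-63 + 37)) + 13092) = -10733/((17317 - 26) + 13092) = -10733/(17291 + 13092) = -10733/30383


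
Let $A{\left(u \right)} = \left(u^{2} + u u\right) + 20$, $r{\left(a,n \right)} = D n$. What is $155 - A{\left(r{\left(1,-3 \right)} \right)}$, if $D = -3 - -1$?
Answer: $63$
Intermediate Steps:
$D = -2$ ($D = -3 + 1 = -2$)
$r{\left(a,n \right)} = - 2 n$
$A{\left(u \right)} = 20 + 2 u^{2}$ ($A{\left(u \right)} = \left(u^{2} + u^{2}\right) + 20 = 2 u^{2} + 20 = 20 + 2 u^{2}$)
$155 - A{\left(r{\left(1,-3 \right)} \right)} = 155 - \left(20 + 2 \left(\left(-2\right) \left(-3\right)\right)^{2}\right) = 155 - \left(20 + 2 \cdot 6^{2}\right) = 155 - \left(20 + 2 \cdot 36\right) = 155 - \left(20 + 72\right) = 155 - 92 = 63$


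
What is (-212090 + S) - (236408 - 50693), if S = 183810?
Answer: -213995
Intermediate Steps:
(-212090 + S) - (236408 - 50693) = (-212090 + 183810) - (236408 - 50693) = -28280 - 1*185715 = -28280 - 185715 = -213995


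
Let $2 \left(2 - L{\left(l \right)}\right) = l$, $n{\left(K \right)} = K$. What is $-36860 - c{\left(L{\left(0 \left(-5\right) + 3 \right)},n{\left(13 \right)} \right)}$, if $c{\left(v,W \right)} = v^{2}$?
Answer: $- \frac{147441}{4} \approx -36860.0$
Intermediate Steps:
$L{\left(l \right)} = 2 - \frac{l}{2}$
$-36860 - c{\left(L{\left(0 \left(-5\right) + 3 \right)},n{\left(13 \right)} \right)} = -36860 - \left(2 - \frac{0 \left(-5\right) + 3}{2}\right)^{2} = -36860 - \left(2 - \frac{0 + 3}{2}\right)^{2} = -36860 - \left(2 - \frac{3}{2}\right)^{2} = -36860 - \left(\frac{1}{2}\right)^{2} = -36860 - \frac{1}{4} = - \frac{147441}{4}$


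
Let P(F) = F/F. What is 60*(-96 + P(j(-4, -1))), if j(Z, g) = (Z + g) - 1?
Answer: -5700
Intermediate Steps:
j(Z, g) = -1 + Z + g
P(F) = 1
60*(-96 + P(j(-4, -1))) = 60*(-96 + 1) = 60*(-95) = -5700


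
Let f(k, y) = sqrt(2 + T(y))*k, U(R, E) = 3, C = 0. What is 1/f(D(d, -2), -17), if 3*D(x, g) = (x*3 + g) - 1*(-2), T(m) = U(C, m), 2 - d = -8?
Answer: sqrt(5)/50 ≈ 0.044721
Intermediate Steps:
d = 10 (d = 2 - 1*(-8) = 2 + 8 = 10)
T(m) = 3
D(x, g) = 2/3 + x + g/3 (D(x, g) = ((x*3 + g) - 1*(-2))/3 = ((3*x + g) + 2)/3 = ((g + 3*x) + 2)/3 = (2 + g + 3*x)/3 = 2/3 + x + g/3)
f(k, y) = k*sqrt(5) (f(k, y) = sqrt(2 + 3)*k = sqrt(5)*k = k*sqrt(5))
1/f(D(d, -2), -17) = 1/((2/3 + 10 + (1/3)*(-2))*sqrt(5)) = 1/((2/3 + 10 - 2/3)*sqrt(5)) = 1/(10*sqrt(5)) = sqrt(5)/50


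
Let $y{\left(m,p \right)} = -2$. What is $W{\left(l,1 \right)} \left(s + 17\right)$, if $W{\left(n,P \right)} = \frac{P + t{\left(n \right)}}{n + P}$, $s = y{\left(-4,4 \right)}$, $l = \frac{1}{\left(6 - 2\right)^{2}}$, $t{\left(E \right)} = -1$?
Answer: $0$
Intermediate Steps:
$l = \frac{1}{16}$ ($l = \frac{1}{4^{2}} = \frac{1}{16} \approx 0.0625$)
$s = -2$
$W{\left(n,P \right)} = \frac{-1 + P}{P + n}$ ($W{\left(n,P \right)} = \frac{P - 1}{n + P} = \frac{-1 + P}{P + n}$)
$W{\left(l,1 \right)} \left(s + 17\right) = \frac{-1 + 1}{1 + \frac{1}{16}} \left(-2 + 17\right) = \frac{1}{\frac{17}{16}} \cdot 0 \cdot 15 = \frac{16}{17} \cdot 0 \cdot 15 = 0 \cdot 15 = 0$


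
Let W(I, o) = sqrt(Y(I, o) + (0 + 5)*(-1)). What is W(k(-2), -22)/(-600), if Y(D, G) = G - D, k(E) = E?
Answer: -I/120 ≈ -0.0083333*I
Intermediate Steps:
W(I, o) = sqrt(-5 + o - I) (W(I, o) = sqrt((o - I) + (0 + 5)*(-1)) = sqrt((o - I) + 5*(-1)) = sqrt((o - I) - 5) = sqrt(-5 + o - I))
W(k(-2), -22)/(-600) = sqrt(-5 - 22 - 1*(-2))/(-600) = sqrt(-5 - 22 + 2)*(-1/600) = sqrt(-25)*(-1/600) = (5*I)*(-1/600) = -I/120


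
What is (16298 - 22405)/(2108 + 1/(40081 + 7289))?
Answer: -289288590/99855961 ≈ -2.8971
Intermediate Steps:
(16298 - 22405)/(2108 + 1/(40081 + 7289)) = -6107/(2108 + 1/47370) = -6107/99855961/47370 = -6107*47370/99855961 = -289288590/99855961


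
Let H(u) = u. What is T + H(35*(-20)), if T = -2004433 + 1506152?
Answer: -498981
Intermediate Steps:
T = -498281
T + H(35*(-20)) = -498281 + 35*(-20) = -498281 - 700 = -498981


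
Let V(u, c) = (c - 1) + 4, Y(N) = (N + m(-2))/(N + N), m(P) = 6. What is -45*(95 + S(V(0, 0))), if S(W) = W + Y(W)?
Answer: -8955/2 ≈ -4477.5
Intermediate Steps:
Y(N) = (6 + N)/(2*N) (Y(N) = (N + 6)/(N + N) = (6 + N)/((2*N)) = (6 + N)*(1/(2*N)) = (6 + N)/(2*N))
V(u, c) = 3 + c (V(u, c) = (-1 + c) + 4 = 3 + c)
S(W) = W + (6 + W)/(2*W)
-45*(95 + S(V(0, 0))) = -45*(95 + (1/2 + (3 + 0) + 3/(3 + 0))) = -45*(95 + (1/2 + 3 + 3/3)) = -45*(95 + (1/2 + 3 + 3*(1/3))) = -45*(95 + (1/2 + 3 + 1)) = -45*(95 + 9/2) = -45*199/2 = -8955/2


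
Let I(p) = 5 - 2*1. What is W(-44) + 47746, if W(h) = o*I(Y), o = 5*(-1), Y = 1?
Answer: 47731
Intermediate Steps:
I(p) = 3 (I(p) = 5 - 2 = 3)
o = -5
W(h) = -15 (W(h) = -5*3 = -15)
W(-44) + 47746 = -15 + 47746 = 47731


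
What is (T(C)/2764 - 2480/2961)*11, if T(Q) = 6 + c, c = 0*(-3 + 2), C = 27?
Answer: -37603247/4092102 ≈ -9.1892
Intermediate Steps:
c = 0 (c = 0*(-1) = 0)
T(Q) = 6 (T(Q) = 6 + 0 = 6)
(T(C)/2764 - 2480/2961)*11 = (6/2764 - 2480/2961)*11 = (6*(1/2764) - 2480*1/2961)*11 = (3/1382 - 2480/2961)*11 = -3418477/4092102*11 = -37603247/4092102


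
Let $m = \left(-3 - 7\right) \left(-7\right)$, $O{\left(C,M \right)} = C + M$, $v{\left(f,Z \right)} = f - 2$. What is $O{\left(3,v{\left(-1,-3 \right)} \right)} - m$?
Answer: $-70$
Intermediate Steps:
$v{\left(f,Z \right)} = -2 + f$ ($v{\left(f,Z \right)} = f - 2 = -2 + f$)
$m = 70$ ($m = \left(-10\right) \left(-7\right) = 70$)
$O{\left(3,v{\left(-1,-3 \right)} \right)} - m = \left(3 - 3\right) - 70 = 0 - 70 = -70$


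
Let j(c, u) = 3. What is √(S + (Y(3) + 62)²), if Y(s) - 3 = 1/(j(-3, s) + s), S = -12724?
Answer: I*√305183/6 ≈ 92.072*I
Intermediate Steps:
Y(s) = 3 + 1/(3 + s)
√(S + (Y(3) + 62)²) = √(-12724 + ((10 + 3*3)/(3 + 3) + 62)²) = √(-12724 + ((10 + 9)/6 + 62)²) = √(-12724 + ((⅙)*19 + 62)²) = √(-12724 + (19/6 + 62)²) = √(-12724 + (391/6)²) = √(-12724 + 152881/36) = √(-305183/36) = I*√305183/6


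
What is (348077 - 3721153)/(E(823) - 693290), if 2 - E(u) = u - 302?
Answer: 3373076/693809 ≈ 4.8617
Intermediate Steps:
E(u) = 304 - u (E(u) = 2 - (u - 302) = 2 - (-302 + u) = 2 + (302 - u) = 304 - u)
(348077 - 3721153)/(E(823) - 693290) = (348077 - 3721153)/((304 - 1*823) - 693290) = -3373076/((304 - 823) - 693290) = -3373076/(-519 - 693290) = -3373076/(-693809) = -3373076*(-1/693809) = 3373076/693809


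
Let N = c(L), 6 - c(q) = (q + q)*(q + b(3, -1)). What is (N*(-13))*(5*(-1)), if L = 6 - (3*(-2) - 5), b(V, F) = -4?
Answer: -28340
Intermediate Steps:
L = 17 (L = 6 - (-6 - 5) = 6 - 1*(-11) = 6 + 11 = 17)
c(q) = 6 - 2*q*(-4 + q) (c(q) = 6 - (q + q)*(q - 4) = 6 - 2*q*(-4 + q))
N = -436 (N = 6 - 2*17**2 + 8*17 = 6 - 2*289 + 136 = 6 - 578 + 136 = -436)
(N*(-13))*(5*(-1)) = (-436*(-13))*(5*(-1)) = 5668*(-5) = -28340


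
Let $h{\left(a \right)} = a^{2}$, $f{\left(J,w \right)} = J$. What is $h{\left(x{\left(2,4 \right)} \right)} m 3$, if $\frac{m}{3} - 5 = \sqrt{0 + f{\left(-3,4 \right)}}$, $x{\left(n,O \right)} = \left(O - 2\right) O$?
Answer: $2880 + 576 i \sqrt{3} \approx 2880.0 + 997.66 i$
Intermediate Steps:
$x{\left(n,O \right)} = O \left(-2 + O\right)$ ($x{\left(n,O \right)} = \left(-2 + O\right) O = O \left(-2 + O\right)$)
$m = 15 + 3 i \sqrt{3}$ ($m = 15 + 3 \sqrt{0 - 3} = 15 + 3 \sqrt{-3} = 15 + 3 i \sqrt{3} \approx 15.0 + 5.1962 i$)
$h{\left(x{\left(2,4 \right)} \right)} m 3 = \left(4 \left(-2 + 4\right)\right)^{2} \left(15 + 3 i \sqrt{3}\right) 3 = \left(4 \cdot 2\right)^{2} \left(15 + 3 i \sqrt{3}\right) 3 = 8^{2} \left(15 + 3 i \sqrt{3}\right) 3 = 64 \left(15 + 3 i \sqrt{3}\right) 3 = \left(960 + 192 i \sqrt{3}\right) 3 = 2880 + 576 i \sqrt{3}$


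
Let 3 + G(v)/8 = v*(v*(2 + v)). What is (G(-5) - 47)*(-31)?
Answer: 20801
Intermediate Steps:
G(v) = -24 + 8*v²*(2 + v) (G(v) = -24 + 8*(v*(v*(2 + v))) = -24 + 8*(v²*(2 + v)) = -24 + 8*v²*(2 + v))
(G(-5) - 47)*(-31) = ((-24 + 8*(-5)³ + 16*(-5)²) - 47)*(-31) = ((-24 + 8*(-125) + 16*25) - 47)*(-31) = ((-24 - 1000 + 400) - 47)*(-31) = (-624 - 47)*(-31) = -671*(-31) = 20801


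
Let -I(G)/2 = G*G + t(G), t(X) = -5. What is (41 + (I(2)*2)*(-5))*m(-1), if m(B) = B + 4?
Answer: 63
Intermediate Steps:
m(B) = 4 + B
I(G) = 10 - 2*G**2 (I(G) = -2*(G*G - 5) = -2*(G**2 - 5) = -2*(-5 + G**2) = 10 - 2*G**2)
(41 + (I(2)*2)*(-5))*m(-1) = (41 + ((10 - 2*2**2)*2)*(-5))*(4 - 1) = (41 + ((10 - 2*4)*2)*(-5))*3 = (41 + ((10 - 8)*2)*(-5))*3 = (41 + (2*2)*(-5))*3 = (41 + 4*(-5))*3 = (41 - 20)*3 = 21*3 = 63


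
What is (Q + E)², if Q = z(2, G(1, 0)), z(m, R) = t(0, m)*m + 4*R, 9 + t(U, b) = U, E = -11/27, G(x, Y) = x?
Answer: 151321/729 ≈ 207.57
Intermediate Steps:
E = -11/27 (E = -11*1/27 = -11/27 ≈ -0.40741)
t(U, b) = -9 + U
z(m, R) = -9*m + 4*R (z(m, R) = (-9 + 0)*m + 4*R = -9*m + 4*R)
Q = -14 (Q = -9*2 + 4*1 = -18 + 4 = -14)
(Q + E)² = (-14 - 11/27)² = (-389/27)² = 151321/729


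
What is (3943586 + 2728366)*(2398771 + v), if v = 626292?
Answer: 20183075132976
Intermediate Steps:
(3943586 + 2728366)*(2398771 + v) = (3943586 + 2728366)*(2398771 + 626292) = 6671952*3025063 = 20183075132976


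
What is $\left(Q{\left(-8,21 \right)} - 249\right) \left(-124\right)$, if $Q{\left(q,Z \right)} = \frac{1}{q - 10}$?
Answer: $\frac{277946}{9} \approx 30883.0$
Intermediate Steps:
$Q{\left(q,Z \right)} = \frac{1}{-10 + q}$
$\left(Q{\left(-8,21 \right)} - 249\right) \left(-124\right) = \left(\frac{1}{-10 - 8} - 249\right) \left(-124\right) = \left(\frac{1}{-18} - 249\right) \left(-124\right) = \left(- \frac{1}{18} - 249\right) \left(-124\right) = \left(- \frac{4483}{18}\right) \left(-124\right) = \frac{277946}{9}$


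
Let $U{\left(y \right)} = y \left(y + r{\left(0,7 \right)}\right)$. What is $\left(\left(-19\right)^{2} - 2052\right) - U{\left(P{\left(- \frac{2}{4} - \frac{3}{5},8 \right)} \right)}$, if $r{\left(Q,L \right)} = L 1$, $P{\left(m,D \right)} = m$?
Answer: $- \frac{168451}{100} \approx -1684.5$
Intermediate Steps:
$r{\left(Q,L \right)} = L$
$U{\left(y \right)} = y \left(7 + y\right)$ ($U{\left(y \right)} = y \left(y + 7\right) = y \left(7 + y\right)$)
$\left(\left(-19\right)^{2} - 2052\right) - U{\left(P{\left(- \frac{2}{4} - \frac{3}{5},8 \right)} \right)} = \left(\left(-19\right)^{2} - 2052\right) - \left(- \frac{2}{4} - \frac{3}{5}\right) \left(7 - \left(\frac{1}{2} + \frac{3}{5}\right)\right) = \left(361 - 2052\right) - \left(\left(-2\right) \frac{1}{4} - \frac{3}{5}\right) \left(7 - \frac{11}{10}\right) = -1691 - \left(- \frac{1}{2} - \frac{3}{5}\right) \left(7 - \frac{11}{10}\right) = -1691 - - \frac{11 \left(7 - \frac{11}{10}\right)}{10} = -1691 - \left(- \frac{11}{10}\right) \frac{59}{10} = -1691 - - \frac{649}{100} = -1691 + \frac{649}{100} = - \frac{168451}{100}$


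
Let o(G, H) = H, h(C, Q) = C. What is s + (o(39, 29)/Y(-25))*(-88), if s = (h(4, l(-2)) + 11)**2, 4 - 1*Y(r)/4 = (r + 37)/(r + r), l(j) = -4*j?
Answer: 3950/53 ≈ 74.528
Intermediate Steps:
Y(r) = 16 - 2*(37 + r)/r (Y(r) = 16 - 4*(r + 37)/(r + r) = 16 - 4*(37 + r)/(2*r) = 16 - 4*(37 + r)*1/(2*r) = 16 - 2*(37 + r)/r)
s = 225 (s = (4 + 11)**2 = 15**2 = 225)
s + (o(39, 29)/Y(-25))*(-88) = 225 + (29/(14 - 74/(-25)))*(-88) = 225 + (29/(14 - 74*(-1/25)))*(-88) = 225 + (29/(14 + 74/25))*(-88) = 225 + (29/(424/25))*(-88) = 225 + (29*(25/424))*(-88) = 225 + (725/424)*(-88) = 225 - 7975/53 = 3950/53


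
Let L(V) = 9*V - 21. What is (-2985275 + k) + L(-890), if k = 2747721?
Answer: -245585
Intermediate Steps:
L(V) = -21 + 9*V
(-2985275 + k) + L(-890) = (-2985275 + 2747721) + (-21 + 9*(-890)) = -237554 + (-21 - 8010) = -237554 - 8031 = -245585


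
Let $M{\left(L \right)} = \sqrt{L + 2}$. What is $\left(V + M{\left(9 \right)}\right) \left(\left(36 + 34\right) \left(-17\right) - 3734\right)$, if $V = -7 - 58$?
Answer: $320060 - 4924 \sqrt{11} \approx 3.0373 \cdot 10^{5}$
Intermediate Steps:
$M{\left(L \right)} = \sqrt{2 + L}$
$V = -65$ ($V = -7 - 58 = -65$)
$\left(V + M{\left(9 \right)}\right) \left(\left(36 + 34\right) \left(-17\right) - 3734\right) = \left(-65 + \sqrt{2 + 9}\right) \left(\left(36 + 34\right) \left(-17\right) - 3734\right) = \left(-65 + \sqrt{11}\right) \left(70 \left(-17\right) - 3734\right) = \left(-65 + \sqrt{11}\right) \left(-1190 - 3734\right) = \left(-65 + \sqrt{11}\right) \left(-4924\right) = 320060 - 4924 \sqrt{11}$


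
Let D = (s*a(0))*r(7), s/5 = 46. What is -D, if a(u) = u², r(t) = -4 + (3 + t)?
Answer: 0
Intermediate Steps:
r(t) = -1 + t
s = 230 (s = 5*46 = 230)
D = 0 (D = (230*0²)*(-1 + 7) = (230*0)*6 = 0*6 = 0)
-D = -1*0 = 0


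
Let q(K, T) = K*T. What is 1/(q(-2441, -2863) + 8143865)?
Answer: 1/15132448 ≈ 6.6083e-8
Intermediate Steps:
1/(q(-2441, -2863) + 8143865) = 1/(-2441*(-2863) + 8143865) = 1/(6988583 + 8143865) = 1/15132448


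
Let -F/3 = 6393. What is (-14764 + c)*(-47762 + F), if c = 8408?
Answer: 425476996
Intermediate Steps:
F = -19179 (F = -3*6393 = -19179)
(-14764 + c)*(-47762 + F) = (-14764 + 8408)*(-47762 - 19179) = -6356*(-66941) = 425476996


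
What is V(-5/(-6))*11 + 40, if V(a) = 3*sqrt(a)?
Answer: 40 + 11*sqrt(30)/2 ≈ 70.125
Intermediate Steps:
V(-5/(-6))*11 + 40 = (3*sqrt(-5/(-6)))*11 + 40 = (3*sqrt(-5*(-1/6)))*11 + 40 = (3*sqrt(5/6))*11 + 40 = (3*(sqrt(30)/6))*11 + 40 = (sqrt(30)/2)*11 + 40 = 11*sqrt(30)/2 + 40 = 40 + 11*sqrt(30)/2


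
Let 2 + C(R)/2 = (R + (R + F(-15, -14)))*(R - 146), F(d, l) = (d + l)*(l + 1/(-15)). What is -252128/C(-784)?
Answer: -31516/269715 ≈ -0.11685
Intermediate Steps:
F(d, l) = (-1/15 + l)*(d + l) (F(d, l) = (d + l)*(l - 1/15) = (d + l)*(-1/15 + l) = (-1/15 + l)*(d + l))
C(R) = -4 + 2*(-146 + R)*(6119/15 + 2*R) (C(R) = -4 + 2*((R + (R + ((-14)**2 - 1/15*(-15) - 1/15*(-14) - 15*(-14))))*(R - 146)) = -4 + 2*((R + (R + (196 + 1 + 14/15 + 210)))*(-146 + R)) = -4 + 2*((R + (R + 6119/15))*(-146 + R)) = -4 + 2*((R + (6119/15 + R))*(-146 + R)) = -4 + 2*((6119/15 + 2*R)*(-146 + R)) = -4 + 2*((-146 + R)*(6119/15 + 2*R)) = -4 + 2*(-146 + R)*(6119/15 + 2*R))
-252128/C(-784) = -252128/(-1786808/15 + 4*(-784)**2 + (3478/15)*(-784)) = -252128/(-1786808/15 + 4*614656 - 2726752/15) = -252128/(-1786808/15 + 2458624 - 2726752/15) = -252128/2157720 = -252128*1/2157720 = -31516/269715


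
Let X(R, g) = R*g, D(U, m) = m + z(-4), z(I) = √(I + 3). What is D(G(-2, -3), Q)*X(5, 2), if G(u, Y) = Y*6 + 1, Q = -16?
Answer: -160 + 10*I ≈ -160.0 + 10.0*I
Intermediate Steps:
z(I) = √(3 + I)
G(u, Y) = 1 + 6*Y (G(u, Y) = 6*Y + 1 = 1 + 6*Y)
D(U, m) = I + m (D(U, m) = m + √(3 - 4) = m + √(-1) = m + I = I + m)
D(G(-2, -3), Q)*X(5, 2) = (I - 16)*(5*2) = (-16 + I)*10 = -160 + 10*I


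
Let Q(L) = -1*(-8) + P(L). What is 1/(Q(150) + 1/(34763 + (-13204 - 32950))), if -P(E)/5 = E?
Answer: -11391/8452123 ≈ -0.0013477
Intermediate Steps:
P(E) = -5*E
Q(L) = 8 - 5*L (Q(L) = -1*(-8) - 5*L = 8 - 5*L)
1/(Q(150) + 1/(34763 + (-13204 - 32950))) = 1/((8 - 5*150) + 1/(34763 + (-13204 - 32950))) = 1/((8 - 750) + 1/(34763 - 46154)) = 1/(-742 + 1/(-11391)) = 1/(-742 - 1/11391) = 1/(-8452123/11391) = -11391/8452123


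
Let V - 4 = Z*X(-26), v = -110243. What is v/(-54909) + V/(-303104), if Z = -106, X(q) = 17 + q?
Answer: 16681245725/8321568768 ≈ 2.0046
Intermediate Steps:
V = 958 (V = 4 - 106*(17 - 26) = 4 - 106*(-9) = 4 + 954 = 958)
v/(-54909) + V/(-303104) = -110243/(-54909) + 958/(-303104) = -110243*(-1/54909) + 958*(-1/303104) = 110243/54909 - 479/151552 = 16681245725/8321568768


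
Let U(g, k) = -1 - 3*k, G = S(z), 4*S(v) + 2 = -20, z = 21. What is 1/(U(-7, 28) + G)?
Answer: -2/181 ≈ -0.011050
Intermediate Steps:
S(v) = -11/2 (S(v) = -1/2 + (1/4)*(-20) = -1/2 - 5 = -11/2)
G = -11/2 ≈ -5.5000
1/(U(-7, 28) + G) = 1/((-1 - 3*28) - 11/2) = 1/((-1 - 84) - 11/2) = 1/(-85 - 11/2) = 1/(-181/2) = -2/181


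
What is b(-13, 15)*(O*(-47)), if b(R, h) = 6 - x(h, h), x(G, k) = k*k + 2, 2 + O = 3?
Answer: 10387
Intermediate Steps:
O = 1 (O = -2 + 3 = 1)
x(G, k) = 2 + k² (x(G, k) = k² + 2 = 2 + k²)
b(R, h) = 4 - h² (b(R, h) = 6 - (2 + h²) = 6 + (-2 - h²) = 4 - h²)
b(-13, 15)*(O*(-47)) = (4 - 1*15²)*(1*(-47)) = (4 - 1*225)*(-47) = (4 - 225)*(-47) = -221*(-47) = 10387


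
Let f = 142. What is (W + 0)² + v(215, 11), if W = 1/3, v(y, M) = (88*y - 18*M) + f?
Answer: 169777/9 ≈ 18864.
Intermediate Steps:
v(y, M) = 142 - 18*M + 88*y (v(y, M) = (88*y - 18*M) + 142 = (-18*M + 88*y) + 142 = 142 - 18*M + 88*y)
W = ⅓ ≈ 0.33333
(W + 0)² + v(215, 11) = (⅓ + 0)² + (142 - 18*11 + 88*215) = (⅓)² + (142 - 198 + 18920) = ⅑ + 18864 = 169777/9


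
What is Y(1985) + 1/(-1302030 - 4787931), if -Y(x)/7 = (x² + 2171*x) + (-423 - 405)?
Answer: -351645456228865/6089961 ≈ -5.7742e+7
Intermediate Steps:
Y(x) = 5796 - 15197*x - 7*x² (Y(x) = -7*((x² + 2171*x) + (-423 - 405)) = -7*((x² + 2171*x) - 828) = -7*(-828 + x² + 2171*x) = 5796 - 15197*x - 7*x²)
Y(1985) + 1/(-1302030 - 4787931) = (5796 - 15197*1985 - 7*1985²) + 1/(-1302030 - 4787931) = (5796 - 30166045 - 7*3940225) + 1/(-6089961) = (5796 - 30166045 - 27581575) - 1/6089961 = -57741824 - 1/6089961 = -351645456228865/6089961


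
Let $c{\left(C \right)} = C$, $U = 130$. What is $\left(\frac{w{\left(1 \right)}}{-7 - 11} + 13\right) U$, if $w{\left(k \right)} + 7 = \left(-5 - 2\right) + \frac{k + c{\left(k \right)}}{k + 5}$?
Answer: $\frac{48295}{27} \approx 1788.7$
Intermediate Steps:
$w{\left(k \right)} = -14 + \frac{2 k}{5 + k}$ ($w{\left(k \right)} = -7 + \left(\left(-5 - 2\right) + \frac{k + k}{k + 5}\right) = -7 + \left(-7 + \frac{2 k}{5 + k}\right) = -14 + \frac{2 k}{5 + k}$)
$\left(\frac{w{\left(1 \right)}}{-7 - 11} + 13\right) U = \left(\frac{2 \frac{1}{5 + 1} \left(-35 - 6\right)}{-7 - 11} + 13\right) 130 = \left(\frac{2 \cdot \frac{1}{6} \left(-35 - 6\right)}{-18} + 13\right) 130 = \left(- \frac{2 \cdot \frac{1}{6} \left(-41\right)}{18} + 13\right) 130 = \left(\left(- \frac{1}{18}\right) \left(- \frac{41}{3}\right) + 13\right) 130 = \left(\frac{41}{54} + 13\right) 130 = \frac{743}{54} \cdot 130 = \frac{48295}{27}$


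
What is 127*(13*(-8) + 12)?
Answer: -11684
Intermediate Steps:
127*(13*(-8) + 12) = 127*(-104 + 12) = 127*(-92) = -11684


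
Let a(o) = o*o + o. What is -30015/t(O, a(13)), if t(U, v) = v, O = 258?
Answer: -30015/182 ≈ -164.92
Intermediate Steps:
a(o) = o + o**2 (a(o) = o**2 + o = o + o**2)
-30015/t(O, a(13)) = -30015*1/(13*(1 + 13)) = -30015/(13*14) = -30015/182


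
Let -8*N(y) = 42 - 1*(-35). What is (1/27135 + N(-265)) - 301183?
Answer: -65382895027/217080 ≈ -3.0119e+5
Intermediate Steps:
N(y) = -77/8 (N(y) = -(42 - 1*(-35))/8 = -(42 + 35)/8 = -1/8*77 = -77/8)
(1/27135 + N(-265)) - 301183 = (1/27135 - 77/8) - 301183 = -2089387/217080 - 301183 = -65382895027/217080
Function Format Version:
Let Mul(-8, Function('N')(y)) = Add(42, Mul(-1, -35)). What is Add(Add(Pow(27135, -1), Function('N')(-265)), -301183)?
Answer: Rational(-65382895027, 217080) ≈ -3.0119e+5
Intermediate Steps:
Function('N')(y) = Rational(-77, 8) (Function('N')(y) = Mul(Rational(-1, 8), Add(42, Mul(-1, -35))) = Mul(Rational(-1, 8), Add(42, 35)) = Mul(Rational(-1, 8), 77) = Rational(-77, 8))
Add(Add(Pow(27135, -1), Function('N')(-265)), -301183) = Add(Add(Pow(27135, -1), Rational(-77, 8)), -301183) = Add(Add(Rational(1, 27135), Rational(-77, 8)), -301183) = Add(Rational(-2089387, 217080), -301183) = Rational(-65382895027, 217080)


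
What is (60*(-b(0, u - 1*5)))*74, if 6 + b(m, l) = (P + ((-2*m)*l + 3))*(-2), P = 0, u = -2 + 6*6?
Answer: 53280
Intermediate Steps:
u = 34 (u = -2 + 36 = 34)
b(m, l) = -12 + 4*l*m (b(m, l) = -6 + (0 + ((-2*m)*l + 3))*(-2) = -6 + (0 + (-2*l*m + 3))*(-2) = -6 + (0 + (3 - 2*l*m))*(-2) = -6 + (3 - 2*l*m)*(-2) = -6 + (-6 + 4*l*m) = -12 + 4*l*m)
(60*(-b(0, u - 1*5)))*74 = (60*(-(-12 + 4*(34 - 1*5)*0)))*74 = (60*(-(-12 + 4*(34 - 5)*0)))*74 = (60*(-(-12 + 4*29*0)))*74 = (60*(-(-12 + 0)))*74 = (60*(-1*(-12)))*74 = (60*12)*74 = 720*74 = 53280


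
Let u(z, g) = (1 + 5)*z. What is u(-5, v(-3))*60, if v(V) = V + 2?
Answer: -1800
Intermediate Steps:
v(V) = 2 + V
u(z, g) = 6*z
u(-5, v(-3))*60 = (6*(-5))*60 = -30*60 = -1800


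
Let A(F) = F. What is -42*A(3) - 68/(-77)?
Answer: -9634/77 ≈ -125.12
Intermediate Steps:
-42*A(3) - 68/(-77) = -42*3 - 68/(-77) = -126 - 68*(-1/77) = -126 + 68/77 = -9634/77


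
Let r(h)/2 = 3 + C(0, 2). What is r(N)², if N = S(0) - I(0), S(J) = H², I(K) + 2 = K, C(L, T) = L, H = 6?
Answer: 36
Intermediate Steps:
I(K) = -2 + K
S(J) = 36 (S(J) = 6² = 36)
N = 38 (N = 36 - (-2 + 0) = 36 - 1*(-2) = 36 + 2 = 38)
r(h) = 6 (r(h) = 2*(3 + 0) = 2*3 = 6)
r(N)² = 6² = 36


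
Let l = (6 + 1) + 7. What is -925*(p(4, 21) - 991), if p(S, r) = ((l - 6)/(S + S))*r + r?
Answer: 877825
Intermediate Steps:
l = 14 (l = 7 + 7 = 14)
p(S, r) = r + 4*r/S (p(S, r) = ((14 - 6)/(S + S))*r + r = (8/((2*S)))*r + r = (8*(1/(2*S)))*r + r = (4/S)*r + r = 4*r/S + r = r + 4*r/S)
-925*(p(4, 21) - 991) = -925*(21*(4 + 4)/4 - 991) = -925*(21*(¼)*8 - 991) = -925*(42 - 991) = -925*(-949) = 877825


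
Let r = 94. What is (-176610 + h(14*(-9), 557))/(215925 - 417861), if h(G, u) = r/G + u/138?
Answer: 511806245/585210528 ≈ 0.87457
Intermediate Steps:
h(G, u) = 94/G + u/138
(-176610 + h(14*(-9), 557))/(215925 - 417861) = (-176610 + (94/((14*(-9))) + (1/138)*557))/(215925 - 417861) = (-176610 + (94/(-126) + 557/138))/(-201936) = (-176610 + (94*(-1/126) + 557/138))*(-1/201936) = (-176610 + (-47/63 + 557/138))*(-1/201936) = (-176610 + 9535/2898)*(-1/201936) = -511806245/2898*(-1/201936) = 511806245/585210528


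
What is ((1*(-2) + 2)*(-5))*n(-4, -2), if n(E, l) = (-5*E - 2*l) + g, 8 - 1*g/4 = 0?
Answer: 0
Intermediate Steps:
g = 32 (g = 32 - 4*0 = 32 + 0 = 32)
n(E, l) = 32 - 5*E - 2*l (n(E, l) = (-5*E - 2*l) + 32 = 32 - 5*E - 2*l)
((1*(-2) + 2)*(-5))*n(-4, -2) = ((1*(-2) + 2)*(-5))*(32 - 5*(-4) - 2*(-2)) = ((-2 + 2)*(-5))*(32 + 20 + 4) = (0*(-5))*56 = 0*56 = 0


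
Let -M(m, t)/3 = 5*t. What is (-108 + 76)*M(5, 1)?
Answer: 480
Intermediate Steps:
M(m, t) = -15*t
(-108 + 76)*M(5, 1) = (-108 + 76)*(-15*1) = -32*(-15) = 480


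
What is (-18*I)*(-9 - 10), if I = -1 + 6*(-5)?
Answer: -10602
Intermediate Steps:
I = -31 (I = -1 - 30 = -31)
(-18*I)*(-9 - 10) = (-18*(-31))*(-9 - 10) = 558*(-19) = -10602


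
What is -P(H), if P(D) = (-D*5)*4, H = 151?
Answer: 3020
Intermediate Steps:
P(D) = -20*D (P(D) = -5*D*4 = -20*D)
-P(H) = -(-20)*151 = -1*(-3020) = 3020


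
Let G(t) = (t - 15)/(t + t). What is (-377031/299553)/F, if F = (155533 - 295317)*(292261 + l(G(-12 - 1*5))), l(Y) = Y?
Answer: 2136509/69347541390311352 ≈ 3.0809e-11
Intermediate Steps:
G(t) = (-15 + t)/(2*t) (G(t) = (-15 + t)/((2*t)) = (-15 + t)*(1/(2*t)) = (-15 + t)/(2*t))
F = -694510234152/17 (F = (155533 - 295317)*(292261 + (-15 + (-12 - 1*5))/(2*(-12 - 1*5))) = -139784*(292261 + (-15 + (-12 - 5))/(2*(-12 - 5))) = -139784*(292261 + (½)*(-15 - 17)/(-17)) = -139784*(292261 + (½)*(-1/17)*(-32)) = -139784*(292261 + 16/17) = -139784*4968453/17 = -694510234152/17 ≈ -4.0854e+10)
(-377031/299553)/F = (-377031/299553)/(-694510234152/17) = -377031*1/299553*(-17/694510234152) = -125677/99851*(-17/694510234152) = 2136509/69347541390311352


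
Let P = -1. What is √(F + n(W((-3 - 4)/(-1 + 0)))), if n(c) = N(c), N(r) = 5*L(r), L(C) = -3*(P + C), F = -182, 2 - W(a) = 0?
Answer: I*√197 ≈ 14.036*I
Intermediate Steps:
W(a) = 2 (W(a) = 2 - 1*0 = 2 + 0 = 2)
L(C) = 3 - 3*C (L(C) = -3*(-1 + C) = 3 - 3*C)
N(r) = 15 - 15*r (N(r) = 5*(3 - 3*r) = 15 - 15*r)
n(c) = 15 - 15*c
√(F + n(W((-3 - 4)/(-1 + 0)))) = √(-182 + (15 - 15*2)) = √(-182 + (15 - 30)) = √(-182 - 15) = √(-197) = I*√197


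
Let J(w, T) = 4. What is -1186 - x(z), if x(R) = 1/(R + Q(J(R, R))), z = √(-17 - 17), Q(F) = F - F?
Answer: -1186 + I*√34/34 ≈ -1186.0 + 0.1715*I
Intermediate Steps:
Q(F) = 0
z = I*√34 (z = √(-34) = I*√34 ≈ 5.8309*I)
x(R) = 1/R (x(R) = 1/(R + 0) = 1/R)
-1186 - x(z) = -1186 - 1/(I*√34) = -1186 - (-1)*I*√34/34 = -1186 + I*√34/34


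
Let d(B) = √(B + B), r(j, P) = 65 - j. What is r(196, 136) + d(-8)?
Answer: -131 + 4*I ≈ -131.0 + 4.0*I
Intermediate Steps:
d(B) = √2*√B (d(B) = √(2*B) = √2*√B)
r(196, 136) + d(-8) = (65 - 1*196) + √2*√(-8) = (65 - 196) + √2*(2*I*√2) = -131 + 4*I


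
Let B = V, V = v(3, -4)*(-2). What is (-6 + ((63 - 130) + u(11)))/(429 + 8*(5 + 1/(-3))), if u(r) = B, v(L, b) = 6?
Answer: -255/1399 ≈ -0.18227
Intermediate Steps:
V = -12 (V = 6*(-2) = -12)
B = -12
u(r) = -12
(-6 + ((63 - 130) + u(11)))/(429 + 8*(5 + 1/(-3))) = (-6 + ((63 - 130) - 12))/(429 + 8*(5 + 1/(-3))) = (-6 + (-67 - 12))/(429 + 8*(5 - ⅓)) = (-6 - 79)/(429 + 8*(14/3)) = -85/(429 + 112/3) = -85/1399/3 = -85*3/1399 = -255/1399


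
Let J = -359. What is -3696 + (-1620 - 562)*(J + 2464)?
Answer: -4596806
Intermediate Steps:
-3696 + (-1620 - 562)*(J + 2464) = -3696 + (-1620 - 562)*(-359 + 2464) = -3696 - 2182*2105 = -3696 - 4593110 = -4596806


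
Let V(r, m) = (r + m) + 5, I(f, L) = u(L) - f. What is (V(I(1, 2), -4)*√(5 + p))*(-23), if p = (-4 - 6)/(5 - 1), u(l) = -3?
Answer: 69*√10/2 ≈ 109.10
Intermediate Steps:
p = -5/2 (p = -10/4 = -10*¼ = -5/2 ≈ -2.5000)
I(f, L) = -3 - f
V(r, m) = 5 + m + r (V(r, m) = (m + r) + 5 = 5 + m + r)
(V(I(1, 2), -4)*√(5 + p))*(-23) = ((5 - 4 + (-3 - 1*1))*√(5 - 5/2))*(-23) = ((5 - 4 + (-3 - 1))*√(5/2))*(-23) = ((5 - 4 - 4)*(√10/2))*(-23) = -3*√10/2*(-23) = 69*√10/2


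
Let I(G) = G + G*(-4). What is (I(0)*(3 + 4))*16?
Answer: 0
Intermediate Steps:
I(G) = -3*G (I(G) = G - 4*G = -3*G)
(I(0)*(3 + 4))*16 = ((-3*0)*(3 + 4))*16 = (0*7)*16 = 0*16 = 0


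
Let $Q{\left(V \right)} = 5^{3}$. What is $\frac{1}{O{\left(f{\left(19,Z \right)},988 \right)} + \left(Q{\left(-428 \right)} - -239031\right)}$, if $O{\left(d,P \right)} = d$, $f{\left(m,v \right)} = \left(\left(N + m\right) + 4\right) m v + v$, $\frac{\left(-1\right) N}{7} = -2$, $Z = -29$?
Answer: $\frac{1}{218740} \approx 4.5716 \cdot 10^{-6}$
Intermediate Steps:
$N = 14$ ($N = \left(-7\right) \left(-2\right) = 14$)
$Q{\left(V \right)} = 125$
$f{\left(m,v \right)} = v + m v \left(18 + m\right)$ ($f{\left(m,v \right)} = \left(\left(14 + m\right) + 4\right) m v + v = \left(18 + m\right) m v + v = m \left(18 + m\right) v + v = m v \left(18 + m\right) + v = v + m v \left(18 + m\right)$)
$\frac{1}{O{\left(f{\left(19,Z \right)},988 \right)} + \left(Q{\left(-428 \right)} - -239031\right)} = \frac{1}{- 29 \left(1 + 19^{2} + 18 \cdot 19\right) + \left(125 - -239031\right)} = \frac{1}{- 29 \left(1 + 361 + 342\right) + \left(125 + 239031\right)} = \frac{1}{\left(-29\right) 704 + 239156} = \frac{1}{-20416 + 239156} = \frac{1}{218740}$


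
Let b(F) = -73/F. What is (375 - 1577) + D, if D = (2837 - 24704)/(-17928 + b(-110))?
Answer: -2367947044/1972007 ≈ -1200.8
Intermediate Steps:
D = 2405370/1972007 (D = (2837 - 24704)/(-17928 - 73/(-110)) = -21867/(-17928 - 73*(-1/110)) = -21867/(-17928 + 73/110) = -21867/(-1972007/110) = -21867*(-110/1972007) = 2405370/1972007 ≈ 1.2198)
(375 - 1577) + D = (375 - 1577) + 2405370/1972007 = -1202 + 2405370/1972007 = -2367947044/1972007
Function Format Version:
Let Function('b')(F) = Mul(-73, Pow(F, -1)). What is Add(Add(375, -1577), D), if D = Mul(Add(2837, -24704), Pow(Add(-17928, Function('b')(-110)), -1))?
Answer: Rational(-2367947044, 1972007) ≈ -1200.8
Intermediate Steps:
D = Rational(2405370, 1972007) (D = Mul(Add(2837, -24704), Pow(Add(-17928, Mul(-73, Pow(-110, -1))), -1)) = Mul(-21867, Pow(Add(-17928, Mul(-73, Rational(-1, 110))), -1)) = Mul(-21867, Pow(Add(-17928, Rational(73, 110)), -1)) = Mul(-21867, Pow(Rational(-1972007, 110), -1)) = Mul(-21867, Rational(-110, 1972007)) = Rational(2405370, 1972007) ≈ 1.2198)
Add(Add(375, -1577), D) = Add(Add(375, -1577), Rational(2405370, 1972007)) = Add(-1202, Rational(2405370, 1972007)) = Rational(-2367947044, 1972007)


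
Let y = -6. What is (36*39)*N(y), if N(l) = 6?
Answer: 8424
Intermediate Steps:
(36*39)*N(y) = (36*39)*6 = 1404*6 = 8424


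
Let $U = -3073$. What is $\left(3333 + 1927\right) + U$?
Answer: $2187$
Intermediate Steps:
$\left(3333 + 1927\right) + U = \left(3333 + 1927\right) - 3073 = 5260 - 3073 = 2187$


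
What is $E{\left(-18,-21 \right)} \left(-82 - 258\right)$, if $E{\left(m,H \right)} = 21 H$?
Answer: $149940$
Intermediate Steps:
$E{\left(-18,-21 \right)} \left(-82 - 258\right) = 21 \left(-21\right) \left(-82 - 258\right) = \left(-441\right) \left(-340\right) = 149940$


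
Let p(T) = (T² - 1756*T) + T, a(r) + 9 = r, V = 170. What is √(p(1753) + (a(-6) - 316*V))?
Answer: I*√57241 ≈ 239.25*I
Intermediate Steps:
a(r) = -9 + r
p(T) = T² - 1755*T
√(p(1753) + (a(-6) - 316*V)) = √(1753*(-1755 + 1753) + ((-9 - 6) - 316*170)) = √(1753*(-2) + (-15 - 53720)) = √(-3506 - 53735) = √(-57241) = I*√57241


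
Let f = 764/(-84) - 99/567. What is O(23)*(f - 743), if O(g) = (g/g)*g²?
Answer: -25070897/63 ≈ -3.9795e+5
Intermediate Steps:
O(g) = g² (O(g) = 1*g² = g²)
f = -584/63 (f = 764*(-1/84) - 99*1/567 = -191/21 - 11/63 = -584/63 ≈ -9.2698)
O(23)*(f - 743) = 23²*(-584/63 - 743) = 529*(-47393/63) = -25070897/63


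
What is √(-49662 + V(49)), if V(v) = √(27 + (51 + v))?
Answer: √(-49662 + √127) ≈ 222.82*I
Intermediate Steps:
V(v) = √(78 + v)
√(-49662 + V(49)) = √(-49662 + √(78 + 49)) = √(-49662 + √127)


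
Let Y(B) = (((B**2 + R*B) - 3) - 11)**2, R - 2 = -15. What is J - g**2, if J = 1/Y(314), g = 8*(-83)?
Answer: -3937311503999999/8930250000 ≈ -4.4090e+5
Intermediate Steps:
R = -13 (R = 2 - 15 = -13)
Y(B) = (-14 + B**2 - 13*B)**2 (Y(B) = (((B**2 - 13*B) - 3) - 11)**2 = ((-3 + B**2 - 13*B) - 11)**2 = (-14 + B**2 - 13*B)**2)
g = -664
J = 1/8930250000 (J = 1/((-14 + 314**2 - 13*314)**2) = 1/((-14 + 98596 - 4082)**2) = 1/(94500**2) = 1/8930250000 ≈ 1.1198e-10)
J - g**2 = 1/8930250000 - 1*(-664)**2 = 1/8930250000 - 1*440896 = 1/8930250000 - 440896 = -3937311503999999/8930250000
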